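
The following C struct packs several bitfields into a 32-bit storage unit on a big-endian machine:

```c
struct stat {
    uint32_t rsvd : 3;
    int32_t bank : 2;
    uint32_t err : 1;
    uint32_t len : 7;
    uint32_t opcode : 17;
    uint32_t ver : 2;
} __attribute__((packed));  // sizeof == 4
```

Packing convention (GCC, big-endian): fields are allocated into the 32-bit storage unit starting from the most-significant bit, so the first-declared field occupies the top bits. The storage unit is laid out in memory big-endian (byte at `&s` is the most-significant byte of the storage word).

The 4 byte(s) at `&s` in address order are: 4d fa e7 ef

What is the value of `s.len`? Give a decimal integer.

63

[0]=0x4d [1]=0xfa [2]=0xe7 [3]=0xef (big-endian) → word 0x4dfae7ef
rsvd:3 @ bit 29 → (0x4dfae7ef>>29)&0x7 = 0x2
bank:2 @ bit 27 → (0x4dfae7ef>>27)&0x3 = 0x1
err:1 @ bit 26 → (0x4dfae7ef>>26)&0x1 = 0x1
len:7 @ bit 19 → (0x4dfae7ef>>19)&0x7f = 0x3f  ←
opcode:17 @ bit 2 → (0x4dfae7ef>>2)&0x1ffff = 0xb9fb
ver:2 @ bit 0 → (0x4dfae7ef>>0)&0x3 = 0x3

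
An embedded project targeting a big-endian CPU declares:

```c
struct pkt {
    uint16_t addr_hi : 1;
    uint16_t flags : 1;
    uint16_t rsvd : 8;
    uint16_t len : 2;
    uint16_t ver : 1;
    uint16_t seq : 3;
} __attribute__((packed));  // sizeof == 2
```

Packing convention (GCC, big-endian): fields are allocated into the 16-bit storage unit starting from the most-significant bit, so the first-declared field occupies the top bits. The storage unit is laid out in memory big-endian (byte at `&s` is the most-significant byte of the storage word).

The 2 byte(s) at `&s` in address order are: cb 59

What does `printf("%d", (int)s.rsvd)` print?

[0]=0xcb [1]=0x59 (big-endian) → word 0xcb59
addr_hi [15+:1] = (word>>15) & 0x1 = 1
flags [14+:1] = (word>>14) & 0x1 = 1
rsvd [6+:8] = (word>>6) & 0xff = 45  ←
len [4+:2] = (word>>4) & 0x3 = 1
ver [3+:1] = (word>>3) & 0x1 = 1
seq [0+:3] = (word>>0) & 0x7 = 1

45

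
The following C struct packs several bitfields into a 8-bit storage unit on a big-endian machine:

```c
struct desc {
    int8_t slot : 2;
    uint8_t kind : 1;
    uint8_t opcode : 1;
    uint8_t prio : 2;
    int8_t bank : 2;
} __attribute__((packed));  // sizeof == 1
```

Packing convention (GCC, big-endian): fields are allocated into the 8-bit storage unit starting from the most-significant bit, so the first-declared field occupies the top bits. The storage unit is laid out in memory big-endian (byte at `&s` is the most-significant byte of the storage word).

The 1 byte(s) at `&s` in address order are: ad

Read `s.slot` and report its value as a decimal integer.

-2

[0]=0xad (big-endian) → word 0xad
slot:2 @ bit 6 → (0xad>>6)&0x3 = 0x2  ←
kind:1 @ bit 5 → (0xad>>5)&0x1 = 0x1
opcode:1 @ bit 4 → (0xad>>4)&0x1 = 0x0
prio:2 @ bit 2 → (0xad>>2)&0x3 = 0x3
bank:2 @ bit 0 → (0xad>>0)&0x3 = 0x1
slot signed 2b, MSB=1: 2 - 4 = -2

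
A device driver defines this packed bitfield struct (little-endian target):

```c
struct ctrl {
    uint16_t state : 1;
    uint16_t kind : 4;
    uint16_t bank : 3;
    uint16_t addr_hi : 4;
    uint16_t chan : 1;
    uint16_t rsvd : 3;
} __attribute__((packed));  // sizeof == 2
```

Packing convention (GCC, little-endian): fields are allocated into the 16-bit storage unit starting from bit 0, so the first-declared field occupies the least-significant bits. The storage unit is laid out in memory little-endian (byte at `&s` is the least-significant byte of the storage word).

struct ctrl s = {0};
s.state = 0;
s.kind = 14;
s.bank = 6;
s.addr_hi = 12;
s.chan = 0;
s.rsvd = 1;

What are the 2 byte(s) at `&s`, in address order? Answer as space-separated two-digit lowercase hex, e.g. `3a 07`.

[0+:1] state=0 & 0x1 = 0x0; word=0x0000
[1+:4] kind=14 & 0xf = 0xe; word=0x001c
[5+:3] bank=6 & 0x7 = 0x6; word=0x00dc
[8+:4] addr_hi=12 & 0xf = 0xc; word=0x0cdc
[12+:1] chan=0 & 0x1 = 0x0; word=0x0cdc
[13+:3] rsvd=1 & 0x7 = 0x1; word=0x2cdc
word = 0x2cdc → little-endian bytes:
  [0]=0xdc  [1]=0x2c

dc 2c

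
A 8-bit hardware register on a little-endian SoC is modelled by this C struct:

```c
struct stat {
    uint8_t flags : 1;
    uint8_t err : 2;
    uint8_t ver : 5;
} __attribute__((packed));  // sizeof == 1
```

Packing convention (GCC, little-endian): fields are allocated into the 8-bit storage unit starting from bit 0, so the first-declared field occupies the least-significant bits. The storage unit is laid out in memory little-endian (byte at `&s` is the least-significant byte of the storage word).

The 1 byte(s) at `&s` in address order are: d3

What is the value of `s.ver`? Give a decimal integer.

26

[0]=0xd3 (little-endian) → word 0xd3
flags [0+:1] = (word>>0) & 0x1 = 1
err [1+:2] = (word>>1) & 0x3 = 1
ver [3+:5] = (word>>3) & 0x1f = 26  ←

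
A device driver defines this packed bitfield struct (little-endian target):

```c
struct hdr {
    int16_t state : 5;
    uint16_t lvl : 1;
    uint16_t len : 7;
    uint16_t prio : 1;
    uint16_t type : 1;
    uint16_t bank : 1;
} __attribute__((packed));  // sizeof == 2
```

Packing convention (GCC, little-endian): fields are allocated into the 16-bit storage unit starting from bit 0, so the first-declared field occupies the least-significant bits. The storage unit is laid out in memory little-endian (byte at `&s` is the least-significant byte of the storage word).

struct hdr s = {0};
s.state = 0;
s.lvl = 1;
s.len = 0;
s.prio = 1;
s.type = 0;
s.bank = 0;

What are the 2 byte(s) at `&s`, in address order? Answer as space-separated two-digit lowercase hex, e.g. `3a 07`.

state (5b) val=0 bits=0x0 at bit 0: 0x0000
lvl (1b) val=1 bits=0x1 at bit 5: 0x0020
len (7b) val=0 bits=0x0 at bit 6: 0x0020
prio (1b) val=1 bits=0x1 at bit 13: 0x2020
type (1b) val=0 bits=0x0 at bit 14: 0x2020
bank (1b) val=0 bits=0x0 at bit 15: 0x2020
word = 0x2020 → little-endian bytes:
  [0]=0x20  [1]=0x20

20 20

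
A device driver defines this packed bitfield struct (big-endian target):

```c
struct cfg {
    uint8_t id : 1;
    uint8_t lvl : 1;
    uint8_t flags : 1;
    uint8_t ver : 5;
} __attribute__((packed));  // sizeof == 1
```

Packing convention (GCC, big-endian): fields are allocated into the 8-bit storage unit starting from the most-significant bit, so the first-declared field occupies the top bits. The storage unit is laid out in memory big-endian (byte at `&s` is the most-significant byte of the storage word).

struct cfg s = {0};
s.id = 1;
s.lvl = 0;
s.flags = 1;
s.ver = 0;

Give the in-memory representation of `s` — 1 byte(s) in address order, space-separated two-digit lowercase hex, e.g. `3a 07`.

a0

id:1 = 1 → 0x1 << 7 → word 0x80
lvl:1 = 0 → 0x0 << 6 → word 0x80
flags:1 = 1 → 0x1 << 5 → word 0xa0
ver:5 = 0 → 0x0 << 0 → word 0xa0
word = 0xa0 → big-endian bytes:
  [0]=0xa0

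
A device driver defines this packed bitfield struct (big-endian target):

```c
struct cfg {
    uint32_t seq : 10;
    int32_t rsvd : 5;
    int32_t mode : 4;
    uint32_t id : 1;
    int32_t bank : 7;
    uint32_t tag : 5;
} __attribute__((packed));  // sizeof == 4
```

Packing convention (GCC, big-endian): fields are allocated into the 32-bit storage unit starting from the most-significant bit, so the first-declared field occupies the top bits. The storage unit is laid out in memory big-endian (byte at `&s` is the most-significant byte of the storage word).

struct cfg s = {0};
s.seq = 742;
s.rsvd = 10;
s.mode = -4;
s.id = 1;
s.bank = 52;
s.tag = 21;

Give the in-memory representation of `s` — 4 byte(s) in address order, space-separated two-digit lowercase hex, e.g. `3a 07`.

seq:10 = 742 → 0x2e6 << 22 → word 0xb9800000
rsvd:5 = 10 → 0xa << 17 → word 0xb9940000
mode:4 = -4 → 0xc << 13 → word 0xb9958000
id:1 = 1 → 0x1 << 12 → word 0xb9959000
bank:7 = 52 → 0x34 << 5 → word 0xb9959680
tag:5 = 21 → 0x15 << 0 → word 0xb9959695
word = 0xb9959695 → big-endian bytes:
  [0]=0xb9  [1]=0x95  [2]=0x96  [3]=0x95

b9 95 96 95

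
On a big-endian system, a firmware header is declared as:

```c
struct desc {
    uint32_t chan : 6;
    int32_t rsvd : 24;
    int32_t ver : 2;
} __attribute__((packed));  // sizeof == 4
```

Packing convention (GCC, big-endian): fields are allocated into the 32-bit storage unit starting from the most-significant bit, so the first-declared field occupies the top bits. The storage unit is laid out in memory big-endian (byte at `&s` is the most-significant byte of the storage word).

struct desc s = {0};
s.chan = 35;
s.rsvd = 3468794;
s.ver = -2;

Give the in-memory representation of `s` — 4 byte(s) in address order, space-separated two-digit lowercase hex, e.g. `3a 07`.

8c d3 b7 ea

chan (6b) val=35 bits=0x23 at bit 26: 0x8c000000
rsvd (24b) val=3468794 bits=0x34edfa at bit 2: 0x8cd3b7e8
ver (2b) val=-2 bits=0x2 at bit 0: 0x8cd3b7ea
word = 0x8cd3b7ea → big-endian bytes:
  [0]=0x8c  [1]=0xd3  [2]=0xb7  [3]=0xea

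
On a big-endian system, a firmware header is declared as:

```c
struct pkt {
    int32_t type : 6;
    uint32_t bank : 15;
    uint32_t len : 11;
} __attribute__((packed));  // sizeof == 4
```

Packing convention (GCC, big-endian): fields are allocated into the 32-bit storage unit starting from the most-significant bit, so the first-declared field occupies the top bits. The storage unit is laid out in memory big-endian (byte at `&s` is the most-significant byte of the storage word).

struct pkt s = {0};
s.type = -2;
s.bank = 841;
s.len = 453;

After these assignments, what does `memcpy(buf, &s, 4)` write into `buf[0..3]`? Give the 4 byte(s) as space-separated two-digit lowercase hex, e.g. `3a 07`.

type (6b) val=-2 bits=0x3e at bit 26: 0xf8000000
bank (15b) val=841 bits=0x349 at bit 11: 0xf81a4800
len (11b) val=453 bits=0x1c5 at bit 0: 0xf81a49c5
word = 0xf81a49c5 → big-endian bytes:
  [0]=0xf8  [1]=0x1a  [2]=0x49  [3]=0xc5

f8 1a 49 c5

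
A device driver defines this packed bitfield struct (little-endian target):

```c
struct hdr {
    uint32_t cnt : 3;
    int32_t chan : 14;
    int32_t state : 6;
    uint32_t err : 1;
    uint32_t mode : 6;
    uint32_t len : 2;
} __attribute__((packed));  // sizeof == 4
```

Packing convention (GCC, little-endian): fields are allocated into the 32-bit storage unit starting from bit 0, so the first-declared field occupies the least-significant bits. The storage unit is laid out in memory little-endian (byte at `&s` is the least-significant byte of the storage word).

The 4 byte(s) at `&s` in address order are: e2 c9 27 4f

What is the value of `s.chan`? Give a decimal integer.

[0]=0xe2 [1]=0xc9 [2]=0x27 [3]=0x4f (little-endian) → word 0x4f27c9e2
cnt [0+:3] = (word>>0) & 0x7 = 2
chan [3+:14] = (word>>3) & 0x3fff = 14652  ←
state [17+:6] = (word>>17) & 0x3f = 19
err [23+:1] = (word>>23) & 0x1 = 0
mode [24+:6] = (word>>24) & 0x3f = 15
len [30+:2] = (word>>30) & 0x3 = 1
chan signed 14b, MSB=1: 14652 - 16384 = -1732

-1732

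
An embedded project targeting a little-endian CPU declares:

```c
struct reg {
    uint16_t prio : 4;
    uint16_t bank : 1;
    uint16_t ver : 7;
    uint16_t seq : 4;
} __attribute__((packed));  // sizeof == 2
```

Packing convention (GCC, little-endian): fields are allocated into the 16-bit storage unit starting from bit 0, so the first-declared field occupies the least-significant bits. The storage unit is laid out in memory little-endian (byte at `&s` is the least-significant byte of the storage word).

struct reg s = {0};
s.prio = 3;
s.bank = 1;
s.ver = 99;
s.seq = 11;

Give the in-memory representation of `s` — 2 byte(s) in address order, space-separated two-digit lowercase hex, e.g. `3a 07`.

73 bc

prio:4 = 3 → 0x3 << 0 → word 0x0003
bank:1 = 1 → 0x1 << 4 → word 0x0013
ver:7 = 99 → 0x63 << 5 → word 0x0c73
seq:4 = 11 → 0xb << 12 → word 0xbc73
word = 0xbc73 → little-endian bytes:
  [0]=0x73  [1]=0xbc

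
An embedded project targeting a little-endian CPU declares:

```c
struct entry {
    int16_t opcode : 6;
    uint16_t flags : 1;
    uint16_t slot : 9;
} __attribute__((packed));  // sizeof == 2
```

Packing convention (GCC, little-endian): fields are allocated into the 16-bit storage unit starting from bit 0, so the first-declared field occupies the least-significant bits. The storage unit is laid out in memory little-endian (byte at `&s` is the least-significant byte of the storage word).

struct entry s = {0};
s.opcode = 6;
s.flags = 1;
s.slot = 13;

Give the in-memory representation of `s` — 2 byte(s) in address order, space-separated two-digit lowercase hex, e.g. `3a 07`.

opcode (6b) val=6 bits=0x6 at bit 0: 0x0006
flags (1b) val=1 bits=0x1 at bit 6: 0x0046
slot (9b) val=13 bits=0xd at bit 7: 0x06c6
word = 0x06c6 → little-endian bytes:
  [0]=0xc6  [1]=0x06

c6 06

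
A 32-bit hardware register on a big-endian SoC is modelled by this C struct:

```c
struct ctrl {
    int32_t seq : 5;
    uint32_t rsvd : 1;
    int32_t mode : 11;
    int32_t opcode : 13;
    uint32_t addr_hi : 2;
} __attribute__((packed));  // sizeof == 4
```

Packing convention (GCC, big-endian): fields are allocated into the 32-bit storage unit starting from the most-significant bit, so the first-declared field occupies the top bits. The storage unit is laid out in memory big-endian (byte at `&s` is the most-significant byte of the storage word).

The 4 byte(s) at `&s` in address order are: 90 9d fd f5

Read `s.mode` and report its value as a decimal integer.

315

[0]=0x90 [1]=0x9d [2]=0xfd [3]=0xf5 (big-endian) → word 0x909dfdf5
seq [27+:5] = (word>>27) & 0x1f = 18
rsvd [26+:1] = (word>>26) & 0x1 = 0
mode [15+:11] = (word>>15) & 0x7ff = 315  ←
opcode [2+:13] = (word>>2) & 0x1fff = 8061
addr_hi [0+:2] = (word>>0) & 0x3 = 1
mode signed 11b, MSB=0: value = 315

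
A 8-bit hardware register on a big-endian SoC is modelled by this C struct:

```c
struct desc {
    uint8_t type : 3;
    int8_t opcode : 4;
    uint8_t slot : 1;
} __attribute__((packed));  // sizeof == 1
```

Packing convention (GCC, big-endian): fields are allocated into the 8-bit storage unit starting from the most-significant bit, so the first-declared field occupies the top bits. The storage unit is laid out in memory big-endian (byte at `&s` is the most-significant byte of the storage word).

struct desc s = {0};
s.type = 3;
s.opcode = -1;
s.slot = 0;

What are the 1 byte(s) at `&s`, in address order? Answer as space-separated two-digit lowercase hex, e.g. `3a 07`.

7e

[5+:3] type=3 & 0x7 = 0x3; word=0x60
[1+:4] opcode=-1 & 0xf = 0xf; word=0x7e
[0+:1] slot=0 & 0x1 = 0x0; word=0x7e
word = 0x7e → big-endian bytes:
  [0]=0x7e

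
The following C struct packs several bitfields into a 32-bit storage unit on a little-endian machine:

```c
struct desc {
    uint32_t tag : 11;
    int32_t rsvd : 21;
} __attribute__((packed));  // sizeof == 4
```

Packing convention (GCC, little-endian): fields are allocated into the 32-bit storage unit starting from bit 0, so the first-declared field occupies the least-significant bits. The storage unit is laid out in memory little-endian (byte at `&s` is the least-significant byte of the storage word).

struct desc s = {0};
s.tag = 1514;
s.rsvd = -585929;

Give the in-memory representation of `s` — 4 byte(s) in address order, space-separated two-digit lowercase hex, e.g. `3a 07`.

[0+:11] tag=1514 & 0x7ff = 0x5ea; word=0x000005ea
[11+:21] rsvd=-585929 & 0x1fffff = 0x170f37; word=0xb879bdea
word = 0xb879bdea → little-endian bytes:
  [0]=0xea  [1]=0xbd  [2]=0x79  [3]=0xb8

ea bd 79 b8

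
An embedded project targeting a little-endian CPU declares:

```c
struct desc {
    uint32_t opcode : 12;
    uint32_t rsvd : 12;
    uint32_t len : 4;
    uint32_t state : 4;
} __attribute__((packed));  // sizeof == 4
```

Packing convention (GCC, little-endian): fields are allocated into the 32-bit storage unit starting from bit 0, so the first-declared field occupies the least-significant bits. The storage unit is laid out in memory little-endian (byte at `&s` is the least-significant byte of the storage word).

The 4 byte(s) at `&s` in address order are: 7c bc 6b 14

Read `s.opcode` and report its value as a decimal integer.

[0]=0x7c [1]=0xbc [2]=0x6b [3]=0x14 (little-endian) → word 0x146bbc7c
opcode:12 @ bit 0 → (0x146bbc7c>>0)&0xfff = 0xc7c  ←
rsvd:12 @ bit 12 → (0x146bbc7c>>12)&0xfff = 0x6bb
len:4 @ bit 24 → (0x146bbc7c>>24)&0xf = 0x4
state:4 @ bit 28 → (0x146bbc7c>>28)&0xf = 0x1

3196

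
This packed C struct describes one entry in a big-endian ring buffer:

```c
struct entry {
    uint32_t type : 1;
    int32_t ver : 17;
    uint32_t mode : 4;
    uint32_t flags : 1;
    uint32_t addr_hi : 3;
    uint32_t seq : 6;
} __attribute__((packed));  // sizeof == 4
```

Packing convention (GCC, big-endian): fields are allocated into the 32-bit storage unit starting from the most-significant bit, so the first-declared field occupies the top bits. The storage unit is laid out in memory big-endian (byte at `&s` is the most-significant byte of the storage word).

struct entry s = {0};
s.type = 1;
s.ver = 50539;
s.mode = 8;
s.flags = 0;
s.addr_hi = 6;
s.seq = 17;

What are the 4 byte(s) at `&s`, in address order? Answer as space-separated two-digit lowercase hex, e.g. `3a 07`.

b1 5a e1 91

type (1b) val=1 bits=0x1 at bit 31: 0x80000000
ver (17b) val=50539 bits=0xc56b at bit 14: 0xb15ac000
mode (4b) val=8 bits=0x8 at bit 10: 0xb15ae000
flags (1b) val=0 bits=0x0 at bit 9: 0xb15ae000
addr_hi (3b) val=6 bits=0x6 at bit 6: 0xb15ae180
seq (6b) val=17 bits=0x11 at bit 0: 0xb15ae191
word = 0xb15ae191 → big-endian bytes:
  [0]=0xb1  [1]=0x5a  [2]=0xe1  [3]=0x91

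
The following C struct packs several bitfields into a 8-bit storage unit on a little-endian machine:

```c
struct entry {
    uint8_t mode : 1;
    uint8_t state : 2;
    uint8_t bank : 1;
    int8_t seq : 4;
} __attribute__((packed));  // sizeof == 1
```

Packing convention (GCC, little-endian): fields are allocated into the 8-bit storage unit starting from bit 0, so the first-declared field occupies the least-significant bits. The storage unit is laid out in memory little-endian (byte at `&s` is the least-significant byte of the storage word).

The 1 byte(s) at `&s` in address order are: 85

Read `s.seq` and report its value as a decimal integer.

-8

[0]=0x85 (little-endian) → word 0x85
mode:1 @ bit 0 → (0x85>>0)&0x1 = 0x1
state:2 @ bit 1 → (0x85>>1)&0x3 = 0x2
bank:1 @ bit 3 → (0x85>>3)&0x1 = 0x0
seq:4 @ bit 4 → (0x85>>4)&0xf = 0x8  ←
seq signed 4b, MSB=1: 8 - 16 = -8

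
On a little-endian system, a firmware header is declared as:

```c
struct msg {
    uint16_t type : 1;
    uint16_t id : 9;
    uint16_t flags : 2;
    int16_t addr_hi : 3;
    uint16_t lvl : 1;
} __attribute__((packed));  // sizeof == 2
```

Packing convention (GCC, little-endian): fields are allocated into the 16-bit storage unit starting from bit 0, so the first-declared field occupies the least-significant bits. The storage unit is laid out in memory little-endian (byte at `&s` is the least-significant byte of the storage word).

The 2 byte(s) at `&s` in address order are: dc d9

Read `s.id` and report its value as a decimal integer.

[0]=0xdc [1]=0xd9 (little-endian) → word 0xd9dc
type [0+:1] = (word>>0) & 0x1 = 0
id [1+:9] = (word>>1) & 0x1ff = 238  ←
flags [10+:2] = (word>>10) & 0x3 = 2
addr_hi [12+:3] = (word>>12) & 0x7 = 5
lvl [15+:1] = (word>>15) & 0x1 = 1

238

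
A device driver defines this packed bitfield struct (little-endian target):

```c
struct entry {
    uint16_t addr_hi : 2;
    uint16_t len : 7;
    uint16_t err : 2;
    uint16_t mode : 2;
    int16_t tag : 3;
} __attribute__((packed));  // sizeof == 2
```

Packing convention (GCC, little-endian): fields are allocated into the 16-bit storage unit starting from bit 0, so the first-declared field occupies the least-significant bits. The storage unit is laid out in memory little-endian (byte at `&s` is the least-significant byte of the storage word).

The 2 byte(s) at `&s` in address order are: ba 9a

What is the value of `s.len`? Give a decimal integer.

[0]=0xba [1]=0x9a (little-endian) → word 0x9aba
addr_hi:2 @ bit 0 → (0x9aba>>0)&0x3 = 0x2
len:7 @ bit 2 → (0x9aba>>2)&0x7f = 0x2e  ←
err:2 @ bit 9 → (0x9aba>>9)&0x3 = 0x1
mode:2 @ bit 11 → (0x9aba>>11)&0x3 = 0x3
tag:3 @ bit 13 → (0x9aba>>13)&0x7 = 0x4

46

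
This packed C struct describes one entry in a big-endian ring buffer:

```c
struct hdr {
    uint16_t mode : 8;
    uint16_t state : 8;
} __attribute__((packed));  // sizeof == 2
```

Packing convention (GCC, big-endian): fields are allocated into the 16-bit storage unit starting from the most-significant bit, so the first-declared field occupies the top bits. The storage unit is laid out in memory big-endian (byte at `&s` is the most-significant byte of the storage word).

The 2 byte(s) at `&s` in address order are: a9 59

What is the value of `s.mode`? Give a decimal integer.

[0]=0xa9 [1]=0x59 (big-endian) → word 0xa959
mode [8+:8] = (word>>8) & 0xff = 169  ←
state [0+:8] = (word>>0) & 0xff = 89

169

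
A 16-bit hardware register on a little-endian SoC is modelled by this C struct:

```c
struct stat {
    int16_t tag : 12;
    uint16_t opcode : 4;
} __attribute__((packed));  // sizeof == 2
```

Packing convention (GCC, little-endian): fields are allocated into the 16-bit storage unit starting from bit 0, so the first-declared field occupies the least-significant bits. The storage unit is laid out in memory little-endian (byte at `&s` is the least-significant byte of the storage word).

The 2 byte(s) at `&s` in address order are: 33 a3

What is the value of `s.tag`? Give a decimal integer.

[0]=0x33 [1]=0xa3 (little-endian) → word 0xa333
tag:12 @ bit 0 → (0xa333>>0)&0xfff = 0x333  ←
opcode:4 @ bit 12 → (0xa333>>12)&0xf = 0xa
tag signed 12b, MSB=0: value = 819

819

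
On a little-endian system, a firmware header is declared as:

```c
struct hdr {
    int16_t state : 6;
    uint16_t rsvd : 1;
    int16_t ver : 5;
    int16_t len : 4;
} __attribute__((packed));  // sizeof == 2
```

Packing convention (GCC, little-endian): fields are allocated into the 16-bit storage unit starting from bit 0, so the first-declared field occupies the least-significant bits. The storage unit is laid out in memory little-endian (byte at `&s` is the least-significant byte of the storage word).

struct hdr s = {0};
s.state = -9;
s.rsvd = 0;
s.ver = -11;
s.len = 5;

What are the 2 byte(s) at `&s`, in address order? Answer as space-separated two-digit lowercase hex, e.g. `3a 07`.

b7 5a

[0+:6] state=-9 & 0x3f = 0x37; word=0x0037
[6+:1] rsvd=0 & 0x1 = 0x0; word=0x0037
[7+:5] ver=-11 & 0x1f = 0x15; word=0x0ab7
[12+:4] len=5 & 0xf = 0x5; word=0x5ab7
word = 0x5ab7 → little-endian bytes:
  [0]=0xb7  [1]=0x5a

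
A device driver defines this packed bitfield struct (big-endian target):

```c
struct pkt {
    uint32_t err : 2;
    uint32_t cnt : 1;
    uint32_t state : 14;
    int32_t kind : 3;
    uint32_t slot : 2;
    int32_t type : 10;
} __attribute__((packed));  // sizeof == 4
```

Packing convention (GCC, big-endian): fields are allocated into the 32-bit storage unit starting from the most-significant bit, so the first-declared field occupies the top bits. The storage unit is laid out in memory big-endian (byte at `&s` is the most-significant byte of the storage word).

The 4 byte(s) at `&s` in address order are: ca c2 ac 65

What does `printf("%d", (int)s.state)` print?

5509

[0]=0xca [1]=0xc2 [2]=0xac [3]=0x65 (big-endian) → word 0xcac2ac65
err:2 @ bit 30 → (0xcac2ac65>>30)&0x3 = 0x3
cnt:1 @ bit 29 → (0xcac2ac65>>29)&0x1 = 0x0
state:14 @ bit 15 → (0xcac2ac65>>15)&0x3fff = 0x1585  ←
kind:3 @ bit 12 → (0xcac2ac65>>12)&0x7 = 0x2
slot:2 @ bit 10 → (0xcac2ac65>>10)&0x3 = 0x3
type:10 @ bit 0 → (0xcac2ac65>>0)&0x3ff = 0x65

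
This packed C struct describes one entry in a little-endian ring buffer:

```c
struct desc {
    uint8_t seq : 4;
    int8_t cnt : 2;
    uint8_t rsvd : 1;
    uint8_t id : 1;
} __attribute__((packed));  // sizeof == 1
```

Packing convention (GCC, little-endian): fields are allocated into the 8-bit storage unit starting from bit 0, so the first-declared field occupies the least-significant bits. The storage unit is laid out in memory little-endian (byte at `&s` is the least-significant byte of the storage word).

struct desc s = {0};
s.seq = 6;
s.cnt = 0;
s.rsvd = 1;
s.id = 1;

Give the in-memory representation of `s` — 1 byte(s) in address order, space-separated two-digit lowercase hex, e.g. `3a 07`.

[0+:4] seq=6 & 0xf = 0x6; word=0x06
[4+:2] cnt=0 & 0x3 = 0x0; word=0x06
[6+:1] rsvd=1 & 0x1 = 0x1; word=0x46
[7+:1] id=1 & 0x1 = 0x1; word=0xc6
word = 0xc6 → little-endian bytes:
  [0]=0xc6

c6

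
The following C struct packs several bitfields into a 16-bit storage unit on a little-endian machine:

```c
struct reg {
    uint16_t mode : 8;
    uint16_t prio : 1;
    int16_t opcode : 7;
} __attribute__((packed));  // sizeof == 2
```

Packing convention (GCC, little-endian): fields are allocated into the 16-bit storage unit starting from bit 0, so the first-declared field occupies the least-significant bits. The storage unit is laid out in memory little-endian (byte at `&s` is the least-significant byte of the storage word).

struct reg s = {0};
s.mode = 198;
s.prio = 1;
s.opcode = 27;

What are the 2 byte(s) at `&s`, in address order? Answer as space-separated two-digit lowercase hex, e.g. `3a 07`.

c6 37

mode (8b) val=198 bits=0xc6 at bit 0: 0x00c6
prio (1b) val=1 bits=0x1 at bit 8: 0x01c6
opcode (7b) val=27 bits=0x1b at bit 9: 0x37c6
word = 0x37c6 → little-endian bytes:
  [0]=0xc6  [1]=0x37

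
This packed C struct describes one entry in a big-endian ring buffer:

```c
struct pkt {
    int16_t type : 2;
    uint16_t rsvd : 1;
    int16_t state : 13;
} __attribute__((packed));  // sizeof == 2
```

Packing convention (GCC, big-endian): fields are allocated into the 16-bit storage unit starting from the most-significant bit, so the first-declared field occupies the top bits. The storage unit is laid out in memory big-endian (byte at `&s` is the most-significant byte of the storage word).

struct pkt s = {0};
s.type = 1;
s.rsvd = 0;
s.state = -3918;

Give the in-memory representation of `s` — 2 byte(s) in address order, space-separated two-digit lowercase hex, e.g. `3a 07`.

50 b2

[14+:2] type=1 & 0x3 = 0x1; word=0x4000
[13+:1] rsvd=0 & 0x1 = 0x0; word=0x4000
[0+:13] state=-3918 & 0x1fff = 0x10b2; word=0x50b2
word = 0x50b2 → big-endian bytes:
  [0]=0x50  [1]=0xb2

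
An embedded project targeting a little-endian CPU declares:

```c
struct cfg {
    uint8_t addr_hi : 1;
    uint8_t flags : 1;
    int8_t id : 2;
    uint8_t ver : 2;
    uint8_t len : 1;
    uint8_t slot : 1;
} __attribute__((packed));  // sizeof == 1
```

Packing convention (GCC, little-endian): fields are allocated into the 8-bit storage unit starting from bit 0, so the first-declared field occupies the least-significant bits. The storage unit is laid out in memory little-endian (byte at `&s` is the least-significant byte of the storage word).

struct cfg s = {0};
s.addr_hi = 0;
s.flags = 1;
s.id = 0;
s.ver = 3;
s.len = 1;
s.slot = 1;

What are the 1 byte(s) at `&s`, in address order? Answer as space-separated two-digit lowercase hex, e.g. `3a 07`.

f2

[0+:1] addr_hi=0 & 0x1 = 0x0; word=0x00
[1+:1] flags=1 & 0x1 = 0x1; word=0x02
[2+:2] id=0 & 0x3 = 0x0; word=0x02
[4+:2] ver=3 & 0x3 = 0x3; word=0x32
[6+:1] len=1 & 0x1 = 0x1; word=0x72
[7+:1] slot=1 & 0x1 = 0x1; word=0xf2
word = 0xf2 → little-endian bytes:
  [0]=0xf2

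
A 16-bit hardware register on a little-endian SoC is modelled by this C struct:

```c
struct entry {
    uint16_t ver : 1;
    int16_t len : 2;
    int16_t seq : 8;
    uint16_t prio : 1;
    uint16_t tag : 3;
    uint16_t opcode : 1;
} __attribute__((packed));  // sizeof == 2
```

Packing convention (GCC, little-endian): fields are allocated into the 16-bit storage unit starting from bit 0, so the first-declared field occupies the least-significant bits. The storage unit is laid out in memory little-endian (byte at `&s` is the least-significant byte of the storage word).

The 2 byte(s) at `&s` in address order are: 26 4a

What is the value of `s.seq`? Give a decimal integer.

[0]=0x26 [1]=0x4a (little-endian) → word 0x4a26
ver [0+:1] = (word>>0) & 0x1 = 0
len [1+:2] = (word>>1) & 0x3 = 3
seq [3+:8] = (word>>3) & 0xff = 68  ←
prio [11+:1] = (word>>11) & 0x1 = 1
tag [12+:3] = (word>>12) & 0x7 = 4
opcode [15+:1] = (word>>15) & 0x1 = 0
seq signed 8b, MSB=0: value = 68

68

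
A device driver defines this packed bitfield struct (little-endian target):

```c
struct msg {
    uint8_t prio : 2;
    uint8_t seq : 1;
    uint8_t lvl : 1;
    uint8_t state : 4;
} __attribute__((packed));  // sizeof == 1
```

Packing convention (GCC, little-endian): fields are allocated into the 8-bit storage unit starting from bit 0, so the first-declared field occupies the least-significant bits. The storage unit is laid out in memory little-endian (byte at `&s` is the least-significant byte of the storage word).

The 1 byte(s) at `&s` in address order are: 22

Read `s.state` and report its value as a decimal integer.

2

[0]=0x22 (little-endian) → word 0x22
prio:2 @ bit 0 → (0x22>>0)&0x3 = 0x2
seq:1 @ bit 2 → (0x22>>2)&0x1 = 0x0
lvl:1 @ bit 3 → (0x22>>3)&0x1 = 0x0
state:4 @ bit 4 → (0x22>>4)&0xf = 0x2  ←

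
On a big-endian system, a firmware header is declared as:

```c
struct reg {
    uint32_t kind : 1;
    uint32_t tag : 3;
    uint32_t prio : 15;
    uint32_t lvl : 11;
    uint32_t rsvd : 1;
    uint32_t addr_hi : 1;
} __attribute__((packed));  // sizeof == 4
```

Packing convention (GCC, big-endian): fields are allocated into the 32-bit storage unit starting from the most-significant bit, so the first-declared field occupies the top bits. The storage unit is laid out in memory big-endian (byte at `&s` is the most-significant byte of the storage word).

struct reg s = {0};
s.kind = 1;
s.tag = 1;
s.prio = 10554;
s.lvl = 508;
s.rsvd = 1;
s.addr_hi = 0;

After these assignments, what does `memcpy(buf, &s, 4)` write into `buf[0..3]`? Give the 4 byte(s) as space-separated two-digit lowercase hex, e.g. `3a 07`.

95 27 47 f2

kind:1 = 1 → 0x1 << 31 → word 0x80000000
tag:3 = 1 → 0x1 << 28 → word 0x90000000
prio:15 = 10554 → 0x293a << 13 → word 0x95274000
lvl:11 = 508 → 0x1fc << 2 → word 0x952747f0
rsvd:1 = 1 → 0x1 << 1 → word 0x952747f2
addr_hi:1 = 0 → 0x0 << 0 → word 0x952747f2
word = 0x952747f2 → big-endian bytes:
  [0]=0x95  [1]=0x27  [2]=0x47  [3]=0xf2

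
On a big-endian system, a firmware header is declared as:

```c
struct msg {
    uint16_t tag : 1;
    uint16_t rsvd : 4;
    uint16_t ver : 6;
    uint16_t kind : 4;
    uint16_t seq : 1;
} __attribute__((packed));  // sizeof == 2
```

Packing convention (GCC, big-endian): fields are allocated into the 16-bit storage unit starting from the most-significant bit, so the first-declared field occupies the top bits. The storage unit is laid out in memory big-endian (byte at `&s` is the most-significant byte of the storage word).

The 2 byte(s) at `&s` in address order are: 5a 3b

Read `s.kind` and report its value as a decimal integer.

13

[0]=0x5a [1]=0x3b (big-endian) → word 0x5a3b
tag [15+:1] = (word>>15) & 0x1 = 0
rsvd [11+:4] = (word>>11) & 0xf = 11
ver [5+:6] = (word>>5) & 0x3f = 17
kind [1+:4] = (word>>1) & 0xf = 13  ←
seq [0+:1] = (word>>0) & 0x1 = 1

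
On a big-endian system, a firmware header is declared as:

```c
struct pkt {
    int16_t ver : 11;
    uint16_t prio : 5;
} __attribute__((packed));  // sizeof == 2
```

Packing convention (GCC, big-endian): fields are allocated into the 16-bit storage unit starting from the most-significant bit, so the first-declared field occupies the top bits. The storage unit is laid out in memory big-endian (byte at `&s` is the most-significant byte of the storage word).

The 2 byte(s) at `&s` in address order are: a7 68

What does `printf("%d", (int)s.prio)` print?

[0]=0xa7 [1]=0x68 (big-endian) → word 0xa768
ver [5+:11] = (word>>5) & 0x7ff = 1339
prio [0+:5] = (word>>0) & 0x1f = 8  ←

8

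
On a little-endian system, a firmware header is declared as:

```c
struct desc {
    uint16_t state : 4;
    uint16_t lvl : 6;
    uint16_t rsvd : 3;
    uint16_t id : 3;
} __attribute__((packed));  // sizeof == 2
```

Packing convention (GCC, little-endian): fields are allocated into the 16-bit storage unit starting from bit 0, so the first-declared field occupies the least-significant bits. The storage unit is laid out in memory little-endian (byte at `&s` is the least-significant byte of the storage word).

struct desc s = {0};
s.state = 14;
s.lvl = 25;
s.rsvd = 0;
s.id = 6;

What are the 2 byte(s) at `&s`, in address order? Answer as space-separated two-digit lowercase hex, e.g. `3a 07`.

state (4b) val=14 bits=0xe at bit 0: 0x000e
lvl (6b) val=25 bits=0x19 at bit 4: 0x019e
rsvd (3b) val=0 bits=0x0 at bit 10: 0x019e
id (3b) val=6 bits=0x6 at bit 13: 0xc19e
word = 0xc19e → little-endian bytes:
  [0]=0x9e  [1]=0xc1

9e c1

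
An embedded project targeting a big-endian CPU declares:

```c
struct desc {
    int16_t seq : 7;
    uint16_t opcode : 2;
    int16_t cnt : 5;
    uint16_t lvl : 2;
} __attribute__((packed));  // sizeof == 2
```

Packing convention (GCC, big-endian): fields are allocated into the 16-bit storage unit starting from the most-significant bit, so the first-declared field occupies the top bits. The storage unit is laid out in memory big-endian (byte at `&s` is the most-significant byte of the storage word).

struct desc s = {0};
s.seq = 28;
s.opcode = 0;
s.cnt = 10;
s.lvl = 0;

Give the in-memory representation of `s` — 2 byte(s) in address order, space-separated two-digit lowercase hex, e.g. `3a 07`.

38 28

[9+:7] seq=28 & 0x7f = 0x1c; word=0x3800
[7+:2] opcode=0 & 0x3 = 0x0; word=0x3800
[2+:5] cnt=10 & 0x1f = 0xa; word=0x3828
[0+:2] lvl=0 & 0x3 = 0x0; word=0x3828
word = 0x3828 → big-endian bytes:
  [0]=0x38  [1]=0x28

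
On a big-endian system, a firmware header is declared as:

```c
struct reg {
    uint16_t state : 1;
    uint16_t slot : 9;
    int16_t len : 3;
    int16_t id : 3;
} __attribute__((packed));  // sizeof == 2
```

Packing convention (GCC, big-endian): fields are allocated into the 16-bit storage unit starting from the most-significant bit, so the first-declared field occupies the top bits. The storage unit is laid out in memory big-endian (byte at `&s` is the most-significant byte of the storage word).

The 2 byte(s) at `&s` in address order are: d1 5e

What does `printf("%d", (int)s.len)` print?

3

[0]=0xd1 [1]=0x5e (big-endian) → word 0xd15e
state [15+:1] = (word>>15) & 0x1 = 1
slot [6+:9] = (word>>6) & 0x1ff = 325
len [3+:3] = (word>>3) & 0x7 = 3  ←
id [0+:3] = (word>>0) & 0x7 = 6
len signed 3b, MSB=0: value = 3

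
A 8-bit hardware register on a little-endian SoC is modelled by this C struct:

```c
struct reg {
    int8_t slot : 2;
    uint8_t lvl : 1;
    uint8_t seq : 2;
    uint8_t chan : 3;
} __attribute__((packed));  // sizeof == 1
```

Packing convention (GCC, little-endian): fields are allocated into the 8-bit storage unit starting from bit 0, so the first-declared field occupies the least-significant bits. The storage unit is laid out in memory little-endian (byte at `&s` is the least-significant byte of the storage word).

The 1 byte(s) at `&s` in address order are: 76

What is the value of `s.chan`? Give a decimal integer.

3

[0]=0x76 (little-endian) → word 0x76
slot:2 @ bit 0 → (0x76>>0)&0x3 = 0x2
lvl:1 @ bit 2 → (0x76>>2)&0x1 = 0x1
seq:2 @ bit 3 → (0x76>>3)&0x3 = 0x2
chan:3 @ bit 5 → (0x76>>5)&0x7 = 0x3  ←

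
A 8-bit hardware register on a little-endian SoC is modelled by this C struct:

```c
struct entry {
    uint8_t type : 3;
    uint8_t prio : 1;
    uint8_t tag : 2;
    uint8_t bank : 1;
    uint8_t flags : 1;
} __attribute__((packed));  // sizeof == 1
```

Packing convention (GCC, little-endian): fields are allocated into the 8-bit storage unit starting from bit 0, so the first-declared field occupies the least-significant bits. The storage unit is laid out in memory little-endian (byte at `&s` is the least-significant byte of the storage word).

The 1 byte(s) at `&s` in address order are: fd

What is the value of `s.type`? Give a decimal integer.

[0]=0xfd (little-endian) → word 0xfd
type:3 @ bit 0 → (0xfd>>0)&0x7 = 0x5  ←
prio:1 @ bit 3 → (0xfd>>3)&0x1 = 0x1
tag:2 @ bit 4 → (0xfd>>4)&0x3 = 0x3
bank:1 @ bit 6 → (0xfd>>6)&0x1 = 0x1
flags:1 @ bit 7 → (0xfd>>7)&0x1 = 0x1

5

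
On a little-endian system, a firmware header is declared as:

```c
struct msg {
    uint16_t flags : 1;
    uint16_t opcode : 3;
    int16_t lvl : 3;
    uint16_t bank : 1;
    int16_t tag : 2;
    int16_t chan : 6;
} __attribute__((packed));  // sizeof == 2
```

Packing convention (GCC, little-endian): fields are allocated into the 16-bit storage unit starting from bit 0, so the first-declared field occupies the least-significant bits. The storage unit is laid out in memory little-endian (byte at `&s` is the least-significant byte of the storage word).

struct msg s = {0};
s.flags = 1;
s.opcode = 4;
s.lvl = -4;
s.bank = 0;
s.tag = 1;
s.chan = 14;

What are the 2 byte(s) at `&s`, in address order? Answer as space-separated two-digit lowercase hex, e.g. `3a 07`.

[0+:1] flags=1 & 0x1 = 0x1; word=0x0001
[1+:3] opcode=4 & 0x7 = 0x4; word=0x0009
[4+:3] lvl=-4 & 0x7 = 0x4; word=0x0049
[7+:1] bank=0 & 0x1 = 0x0; word=0x0049
[8+:2] tag=1 & 0x3 = 0x1; word=0x0149
[10+:6] chan=14 & 0x3f = 0xe; word=0x3949
word = 0x3949 → little-endian bytes:
  [0]=0x49  [1]=0x39

49 39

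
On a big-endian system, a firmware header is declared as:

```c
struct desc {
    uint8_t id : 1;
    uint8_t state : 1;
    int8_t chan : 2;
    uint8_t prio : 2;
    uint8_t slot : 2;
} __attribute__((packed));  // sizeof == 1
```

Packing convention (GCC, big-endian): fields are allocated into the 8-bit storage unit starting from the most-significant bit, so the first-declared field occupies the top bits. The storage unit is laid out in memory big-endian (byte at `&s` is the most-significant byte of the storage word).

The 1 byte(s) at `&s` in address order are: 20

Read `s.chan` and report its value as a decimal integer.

-2

[0]=0x20 (big-endian) → word 0x20
id:1 @ bit 7 → (0x20>>7)&0x1 = 0x0
state:1 @ bit 6 → (0x20>>6)&0x1 = 0x0
chan:2 @ bit 4 → (0x20>>4)&0x3 = 0x2  ←
prio:2 @ bit 2 → (0x20>>2)&0x3 = 0x0
slot:2 @ bit 0 → (0x20>>0)&0x3 = 0x0
chan signed 2b, MSB=1: 2 - 4 = -2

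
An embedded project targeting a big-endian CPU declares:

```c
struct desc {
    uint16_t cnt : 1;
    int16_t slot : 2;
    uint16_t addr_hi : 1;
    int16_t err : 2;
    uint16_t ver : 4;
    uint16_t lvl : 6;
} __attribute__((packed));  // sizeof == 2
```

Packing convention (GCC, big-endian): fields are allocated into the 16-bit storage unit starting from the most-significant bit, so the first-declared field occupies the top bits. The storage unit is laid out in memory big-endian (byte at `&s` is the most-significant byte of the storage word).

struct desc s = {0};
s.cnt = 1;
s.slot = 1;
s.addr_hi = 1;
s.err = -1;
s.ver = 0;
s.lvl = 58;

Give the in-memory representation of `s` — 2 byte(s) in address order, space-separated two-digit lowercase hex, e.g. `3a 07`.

cnt (1b) val=1 bits=0x1 at bit 15: 0x8000
slot (2b) val=1 bits=0x1 at bit 13: 0xa000
addr_hi (1b) val=1 bits=0x1 at bit 12: 0xb000
err (2b) val=-1 bits=0x3 at bit 10: 0xbc00
ver (4b) val=0 bits=0x0 at bit 6: 0xbc00
lvl (6b) val=58 bits=0x3a at bit 0: 0xbc3a
word = 0xbc3a → big-endian bytes:
  [0]=0xbc  [1]=0x3a

bc 3a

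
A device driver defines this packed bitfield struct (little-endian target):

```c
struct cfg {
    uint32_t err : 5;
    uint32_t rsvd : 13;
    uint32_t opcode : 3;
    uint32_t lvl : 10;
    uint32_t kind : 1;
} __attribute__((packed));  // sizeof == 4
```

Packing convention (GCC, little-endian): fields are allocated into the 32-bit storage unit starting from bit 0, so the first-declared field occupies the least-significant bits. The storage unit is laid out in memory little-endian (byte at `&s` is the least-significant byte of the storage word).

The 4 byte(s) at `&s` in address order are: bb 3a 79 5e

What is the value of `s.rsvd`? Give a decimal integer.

[0]=0xbb [1]=0x3a [2]=0x79 [3]=0x5e (little-endian) → word 0x5e793abb
err [0+:5] = (word>>0) & 0x1f = 27
rsvd [5+:13] = (word>>5) & 0x1fff = 2517  ←
opcode [18+:3] = (word>>18) & 0x7 = 6
lvl [21+:10] = (word>>21) & 0x3ff = 755
kind [31+:1] = (word>>31) & 0x1 = 0

2517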